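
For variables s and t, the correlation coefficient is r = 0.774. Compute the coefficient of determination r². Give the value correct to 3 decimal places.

r² = (0.774)² = 0.599

0.599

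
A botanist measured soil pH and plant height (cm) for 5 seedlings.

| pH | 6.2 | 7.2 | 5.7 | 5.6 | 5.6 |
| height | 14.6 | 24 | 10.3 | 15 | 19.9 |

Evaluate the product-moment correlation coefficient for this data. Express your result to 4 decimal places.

n = 5, Σx = 30.3, Σy = 83.8, Σx² = 185.49, Σy² = 1516.26, Σxy = 517.47
nΣxy − ΣxΣy = 2587.35 − 2539.14 = 48.21
nΣx² − (Σx)² = 927.45 − 918.09 = 9.36; nΣy² − (Σy)² = 7581.3 − 7022.44 = 558.86
r = 48.21 / √(9.36 × 558.86) = 48.21 / 72.3252 ≈ 0.6666

0.6666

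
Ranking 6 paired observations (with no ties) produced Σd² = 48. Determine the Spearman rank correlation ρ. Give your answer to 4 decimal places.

ρ = 1 − 6Σd² / [n(n²−1)] = 1 − 6×48 / (6×35)
  = 1 − 288/210 = 1 − 1.37143 ≈ -0.3714

-0.3714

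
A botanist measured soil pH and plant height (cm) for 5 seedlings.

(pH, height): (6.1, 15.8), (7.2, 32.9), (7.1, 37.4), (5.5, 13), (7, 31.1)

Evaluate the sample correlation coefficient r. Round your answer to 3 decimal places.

n = 5, Σx = 32.9, Σy = 130.2, Σx² = 218.71, Σy² = 3867.02, Σxy = 888
nΣxy − ΣxΣy = 4440 − 4283.58 = 156.42
nΣx² − (Σx)² = 1093.55 − 1082.41 = 11.14; nΣy² − (Σy)² = 19335.1 − 16952.04 = 2383.06
r = 156.42 / √(11.14 × 2383.06) = 156.42 / 162.9334 ≈ 0.960

0.960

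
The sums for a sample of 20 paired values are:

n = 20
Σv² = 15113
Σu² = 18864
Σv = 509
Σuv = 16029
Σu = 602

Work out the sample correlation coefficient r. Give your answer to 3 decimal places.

0.559

r = (nΣuv − ΣuΣv) / √[(nΣu² − (Σu)²)(nΣv² − (Σv)²)]
Numerator: 20×16029 − 602×509 = 14162
Denominator: √[(377280 − 362404)(302260 − 259081)] = √[14876 × 43179] = 25344.2460
r = 14162 / 25344.2460 ≈ 0.559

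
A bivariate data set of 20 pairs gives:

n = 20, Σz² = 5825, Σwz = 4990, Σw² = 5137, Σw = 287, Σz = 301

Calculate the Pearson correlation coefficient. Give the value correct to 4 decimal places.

0.5840

r = (nΣwz − ΣwΣz) / √[(nΣw² − (Σw)²)(nΣz² − (Σz)²)]
Numerator: 20×4990 − 287×301 = 13413
Denominator: √[(102740 − 82369)(116500 − 90601)] = √[20371 × 25899] = 22969.2954
r = 13413 / 22969.2954 ≈ 0.5840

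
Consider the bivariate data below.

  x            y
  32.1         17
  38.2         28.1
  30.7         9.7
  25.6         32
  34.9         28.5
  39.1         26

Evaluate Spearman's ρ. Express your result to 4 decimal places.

-0.0857

Rank x: 3, 5, 2, 1, 4, 6
Rank y: 2, 4, 1, 6, 5, 3
d = rank(x) − rank(y): 1, 1, 1, -5, -1, 3; Σd² = 38
ρ = 1 − 6Σd² / [n(n²−1)] = 1 − 6×38 / (6×35) = 1 − 228/210 ≈ -0.0857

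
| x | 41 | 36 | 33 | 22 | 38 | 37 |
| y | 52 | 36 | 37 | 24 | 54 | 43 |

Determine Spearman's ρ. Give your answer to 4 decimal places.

Rank x: 6, 3, 2, 1, 5, 4
Rank y: 5, 2, 3, 1, 6, 4
d = rank(x) − rank(y): 1, 1, -1, 0, -1, 0; Σd² = 4
ρ = 1 − 6Σd² / [n(n²−1)] = 1 − 6×4 / (6×35) = 1 − 24/210 ≈ 0.8857

0.8857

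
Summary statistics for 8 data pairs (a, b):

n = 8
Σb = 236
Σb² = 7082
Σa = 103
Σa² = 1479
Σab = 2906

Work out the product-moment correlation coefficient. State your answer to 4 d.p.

-0.9783

r = (nΣab − ΣaΣb) / √[(nΣa² − (Σa)²)(nΣb² − (Σb)²)]
Numerator: 8×2906 − 103×236 = -1060
Denominator: √[(11832 − 10609)(56656 − 55696)] = √[1223 × 960] = 1083.5497
r = -1060 / 1083.5497 ≈ -0.9783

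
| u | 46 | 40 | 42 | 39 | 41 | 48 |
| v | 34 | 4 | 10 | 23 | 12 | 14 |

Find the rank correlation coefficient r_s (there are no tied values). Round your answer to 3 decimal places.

0.257

Rank u: 5, 2, 4, 1, 3, 6
Rank v: 6, 1, 2, 5, 3, 4
d = rank(u) − rank(v): -1, 1, 2, -4, 0, 2; Σd² = 26
ρ = 1 − 6Σd² / [n(n²−1)] = 1 − 6×26 / (6×35) = 1 − 156/210 ≈ 0.257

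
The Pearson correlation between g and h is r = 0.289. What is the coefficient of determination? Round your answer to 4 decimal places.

0.0835

r² = (0.289)² = 0.0835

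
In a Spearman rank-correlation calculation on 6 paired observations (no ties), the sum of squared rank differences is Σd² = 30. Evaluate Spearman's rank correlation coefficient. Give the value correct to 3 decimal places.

ρ = 1 − 6Σd² / [n(n²−1)] = 1 − 6×30 / (6×35)
  = 1 − 180/210 = 1 − 0.8571 ≈ 0.143

0.143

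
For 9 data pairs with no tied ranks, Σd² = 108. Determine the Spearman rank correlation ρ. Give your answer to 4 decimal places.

0.1000

ρ = 1 − 6Σd² / [n(n²−1)] = 1 − 6×108 / (9×80)
  = 1 − 648/720 = 1 − 0.90000 ≈ 0.1000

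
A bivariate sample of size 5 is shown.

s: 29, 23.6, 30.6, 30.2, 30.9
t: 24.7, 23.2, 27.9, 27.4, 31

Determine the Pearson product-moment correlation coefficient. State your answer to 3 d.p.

n = 5, Σs = 144.3, Σt = 134.2, Σs² = 4201.17, Σt² = 3638.5, Σst = 3902.94
nΣst − ΣsΣt = 19514.7 − 19365.06 = 149.64
nΣs² − (Σs)² = 21005.85 − 20822.49 = 183.36; nΣt² − (Σt)² = 18192.5 − 18009.64 = 182.86
r = 149.64 / √(183.36 × 182.86) = 149.64 / 183.1098 ≈ 0.817

0.817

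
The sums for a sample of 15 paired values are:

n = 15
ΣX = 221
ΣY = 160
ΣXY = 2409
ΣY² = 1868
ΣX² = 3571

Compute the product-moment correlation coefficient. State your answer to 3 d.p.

r = (nΣXY − ΣXΣY) / √[(nΣX² − (ΣX)²)(nΣY² − (ΣY)²)]
Numerator: 15×2409 − 221×160 = 775
Denominator: √[(53565 − 48841)(28020 − 25600)] = √[4724 × 2420] = 3381.1359
r = 775 / 3381.1359 ≈ 0.229

0.229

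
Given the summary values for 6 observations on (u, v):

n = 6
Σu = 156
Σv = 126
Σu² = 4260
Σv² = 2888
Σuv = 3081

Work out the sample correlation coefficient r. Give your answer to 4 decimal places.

-0.8776

r = (nΣuv − ΣuΣv) / √[(nΣu² − (Σu)²)(nΣv² − (Σv)²)]
Numerator: 6×3081 − 156×126 = -1170
Denominator: √[(25560 − 24336)(17328 − 15876)] = √[1224 × 1452] = 1333.1347
r = -1170 / 1333.1347 ≈ -0.8776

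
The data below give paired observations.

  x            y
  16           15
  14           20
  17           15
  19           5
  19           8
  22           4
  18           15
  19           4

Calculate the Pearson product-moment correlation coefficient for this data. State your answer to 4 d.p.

-0.8828

n = 8, Σx = 144, Σy = 86, Σx² = 2632, Σy² = 1196, Σxy = 1456
nΣxy − ΣxΣy = 11648 − 12384 = -736
nΣx² − (Σx)² = 21056 − 20736 = 320; nΣy² − (Σy)² = 9568 − 7396 = 2172
r = -736 / √(320 × 2172) = -736 / 833.6906 ≈ -0.8828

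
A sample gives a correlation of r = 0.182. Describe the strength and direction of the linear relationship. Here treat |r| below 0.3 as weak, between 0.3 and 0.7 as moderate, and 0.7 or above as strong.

weak positive

r = 0.182 > 0 so the relationship is positive.
|r| = 0.182, which falls in the weak range.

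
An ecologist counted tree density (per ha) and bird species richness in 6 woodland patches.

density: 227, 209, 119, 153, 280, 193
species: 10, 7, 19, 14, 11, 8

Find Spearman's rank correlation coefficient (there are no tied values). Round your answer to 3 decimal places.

-0.486

Rank density: 5, 4, 1, 2, 6, 3
Rank species: 3, 1, 6, 5, 4, 2
d = rank(density) − rank(species): 2, 3, -5, -3, 2, 1; Σd² = 52
ρ = 1 − 6Σd² / [n(n²−1)] = 1 − 6×52 / (6×35) = 1 − 312/210 ≈ -0.486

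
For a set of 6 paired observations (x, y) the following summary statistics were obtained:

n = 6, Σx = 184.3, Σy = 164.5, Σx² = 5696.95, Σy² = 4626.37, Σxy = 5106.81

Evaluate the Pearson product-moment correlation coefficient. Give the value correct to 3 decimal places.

0.835

r = (nΣxy − ΣxΣy) / √[(nΣx² − (Σx)²)(nΣy² − (Σy)²)]
Numerator: 6×5106.81 − 184.3×164.5 = 323.51
Denominator: √[(34181.7 − 33966.49)(27758.22 − 27060.25)] = √[215.21 × 697.97] = 387.5695
r = 323.51 / 387.5695 ≈ 0.835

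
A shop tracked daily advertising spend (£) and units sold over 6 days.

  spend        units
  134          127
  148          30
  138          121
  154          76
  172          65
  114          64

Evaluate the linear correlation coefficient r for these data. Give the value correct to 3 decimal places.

-0.245

n = 6, Σx = 860, Σy = 483, Σx² = 125200, Σy² = 45767, Σxy = 68336
nΣxy − ΣxΣy = 410016 − 415380 = -5364
nΣx² − (Σx)² = 751200 − 739600 = 11600; nΣy² − (Σy)² = 274602 − 233289 = 41313
r = -5364 / √(11600 × 41313) = -5364 / 21891.3408 ≈ -0.245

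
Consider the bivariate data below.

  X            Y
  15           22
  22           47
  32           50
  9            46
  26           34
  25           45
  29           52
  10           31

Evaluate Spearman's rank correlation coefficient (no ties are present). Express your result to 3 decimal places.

0.571

Rank X: 3, 4, 8, 1, 6, 5, 7, 2
Rank Y: 1, 6, 7, 5, 3, 4, 8, 2
d = rank(X) − rank(Y): 2, -2, 1, -4, 3, 1, -1, 0; Σd² = 36
ρ = 1 − 6Σd² / [n(n²−1)] = 1 − 6×36 / (8×63) = 1 − 216/504 ≈ 0.571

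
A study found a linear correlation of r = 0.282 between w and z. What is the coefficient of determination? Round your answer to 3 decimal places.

r² = (0.282)² = 0.080

0.080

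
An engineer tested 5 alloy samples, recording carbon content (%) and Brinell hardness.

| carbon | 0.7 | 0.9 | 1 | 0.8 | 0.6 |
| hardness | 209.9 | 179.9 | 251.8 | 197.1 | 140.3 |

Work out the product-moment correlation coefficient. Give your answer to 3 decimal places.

0.747

n = 5, Σx = 4, Σy = 979, Σx² = 3.3, Σy² = 198357.76, Σxy = 802.5
nΣxy − ΣxΣy = 4012.5 − 3916 = 96.5
nΣx² − (Σx)² = 16.5 − 16 = 0.5; nΣy² − (Σy)² = 991788.8 − 958441 = 33347.8
r = 96.5 / √(0.5 × 33347.8) = 96.5 / 129.1275 ≈ 0.747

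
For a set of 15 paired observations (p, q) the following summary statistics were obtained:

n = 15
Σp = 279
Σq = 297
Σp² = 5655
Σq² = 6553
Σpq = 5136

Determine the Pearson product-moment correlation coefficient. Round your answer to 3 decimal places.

-0.694

r = (nΣpq − ΣpΣq) / √[(nΣp² − (Σp)²)(nΣq² − (Σq)²)]
Numerator: 15×5136 − 279×297 = -5823
Denominator: √[(84825 − 77841)(98295 − 88209)] = √[6984 × 10086] = 8392.8913
r = -5823 / 8392.8913 ≈ -0.694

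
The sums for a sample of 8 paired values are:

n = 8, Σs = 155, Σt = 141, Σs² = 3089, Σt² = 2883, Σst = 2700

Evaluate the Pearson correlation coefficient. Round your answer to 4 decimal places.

-0.1724

r = (nΣst − ΣsΣt) / √[(nΣs² − (Σs)²)(nΣt² − (Σt)²)]
Numerator: 8×2700 − 155×141 = -255
Denominator: √[(24712 − 24025)(23064 − 19881)] = √[687 × 3183] = 1478.7566
r = -255 / 1478.7566 ≈ -0.1724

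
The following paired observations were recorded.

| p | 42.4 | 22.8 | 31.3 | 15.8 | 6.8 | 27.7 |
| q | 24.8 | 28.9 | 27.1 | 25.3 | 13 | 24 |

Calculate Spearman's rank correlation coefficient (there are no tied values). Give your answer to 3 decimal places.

0.257

Rank p: 6, 3, 5, 2, 1, 4
Rank q: 3, 6, 5, 4, 1, 2
d = rank(p) − rank(q): 3, -3, 0, -2, 0, 2; Σd² = 26
ρ = 1 − 6Σd² / [n(n²−1)] = 1 − 6×26 / (6×35) = 1 − 156/210 ≈ 0.257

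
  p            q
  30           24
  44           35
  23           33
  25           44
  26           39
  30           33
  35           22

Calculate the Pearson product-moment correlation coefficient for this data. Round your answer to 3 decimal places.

n = 7, Σp = 213, Σq = 230, Σp² = 6791, Σq² = 7920, Σpq = 6893
nΣpq − ΣpΣq = 48251 − 48990 = -739
nΣp² − (Σp)² = 47537 − 45369 = 2168; nΣq² − (Σq)² = 55440 − 52900 = 2540
r = -739 / √(2168 × 2540) = -739 / 2346.6402 ≈ -0.315

-0.315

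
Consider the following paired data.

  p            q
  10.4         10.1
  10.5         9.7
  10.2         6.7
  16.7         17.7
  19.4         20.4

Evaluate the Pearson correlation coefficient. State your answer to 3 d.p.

n = 5, Σp = 67.2, Σq = 64.6, Σp² = 977.7, Σq² = 970.44, Σpq = 966.58
nΣpq − ΣpΣq = 4832.9 − 4341.12 = 491.78
nΣp² − (Σp)² = 4888.5 − 4515.84 = 372.66; nΣq² − (Σq)² = 4852.2 − 4173.16 = 679.04
r = 491.78 / √(372.66 × 679.04) = 491.78 / 503.0418 ≈ 0.978

0.978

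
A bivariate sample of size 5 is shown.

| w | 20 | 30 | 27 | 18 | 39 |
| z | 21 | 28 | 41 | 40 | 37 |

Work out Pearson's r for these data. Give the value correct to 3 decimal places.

0.188

n = 5, Σw = 134, Σz = 167, Σw² = 3874, Σz² = 5875, Σwz = 4530
nΣwz − ΣwΣz = 22650 − 22378 = 272
nΣw² − (Σw)² = 19370 − 17956 = 1414; nΣz² − (Σz)² = 29375 − 27889 = 1486
r = 272 / √(1414 × 1486) = 272 / 1449.5530 ≈ 0.188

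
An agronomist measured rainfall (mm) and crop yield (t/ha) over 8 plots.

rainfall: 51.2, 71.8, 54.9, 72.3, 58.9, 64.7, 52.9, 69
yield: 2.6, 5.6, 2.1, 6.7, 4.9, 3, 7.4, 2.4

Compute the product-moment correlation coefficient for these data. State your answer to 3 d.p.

n = 8, Σx = 495.7, Σy = 34.7, Σx² = 31232.69, Σy² = 180.95, Σxy = 2174.67
nΣxy − ΣxΣy = 17397.36 − 17200.79 = 196.57
nΣx² − (Σx)² = 249861.52 − 245718.49 = 4143.03; nΣy² − (Σy)² = 1447.6 − 1204.09 = 243.51
r = 196.57 / √(4143.03 × 243.51) = 196.57 / 1004.4248 ≈ 0.196

0.196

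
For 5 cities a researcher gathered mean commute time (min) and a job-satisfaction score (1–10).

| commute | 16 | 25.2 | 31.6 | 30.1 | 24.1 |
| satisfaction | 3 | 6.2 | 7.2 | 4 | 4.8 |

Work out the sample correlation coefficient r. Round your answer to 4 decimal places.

n = 5, Σx = 127, Σy = 25.2, Σx² = 3376.42, Σy² = 138.32, Σxy = 667.84
nΣxy − ΣxΣy = 3339.2 − 3200.4 = 138.8
nΣx² − (Σx)² = 16882.1 − 16129 = 753.1; nΣy² − (Σy)² = 691.6 − 635.04 = 56.56
r = 138.8 / √(753.1 × 56.56) = 138.8 / 206.3864 ≈ 0.6725

0.6725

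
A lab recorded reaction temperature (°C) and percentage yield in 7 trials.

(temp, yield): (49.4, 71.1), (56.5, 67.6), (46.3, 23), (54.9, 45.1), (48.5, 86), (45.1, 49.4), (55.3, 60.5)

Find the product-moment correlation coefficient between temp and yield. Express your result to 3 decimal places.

0.240

n = 7, Σx = 356, Σy = 402.7, Σx² = 18234.66, Σy² = 25684.59, Σxy = 20617.22
nΣxy − ΣxΣy = 144320.54 − 143361.2 = 959.34
nΣx² − (Σx)² = 127642.62 − 126736 = 906.62; nΣy² − (Σy)² = 179792.13 − 162167.29 = 17624.84
r = 959.34 / √(906.62 × 17624.84) = 959.34 / 3997.3782 ≈ 0.240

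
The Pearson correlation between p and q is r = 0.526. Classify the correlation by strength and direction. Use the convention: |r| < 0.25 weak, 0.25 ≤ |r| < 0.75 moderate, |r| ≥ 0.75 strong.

moderate positive

r = 0.526 > 0 so the relationship is positive.
|r| = 0.526, which falls in the moderate range.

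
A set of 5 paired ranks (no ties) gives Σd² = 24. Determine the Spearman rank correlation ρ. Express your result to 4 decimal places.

ρ = 1 − 6Σd² / [n(n²−1)] = 1 − 6×24 / (5×24)
  = 1 − 144/120 = 1 − 1.20000 ≈ -0.2000

-0.2000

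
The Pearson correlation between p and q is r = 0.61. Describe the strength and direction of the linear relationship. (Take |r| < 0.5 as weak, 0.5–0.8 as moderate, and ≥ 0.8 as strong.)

r = 0.61 > 0 so the relationship is positive.
|r| = 0.61, which falls in the moderate range.

moderate positive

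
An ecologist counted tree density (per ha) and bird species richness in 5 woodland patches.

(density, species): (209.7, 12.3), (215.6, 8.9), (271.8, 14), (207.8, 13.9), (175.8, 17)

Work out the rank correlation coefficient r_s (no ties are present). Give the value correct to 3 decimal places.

-0.400

Rank density: 3, 4, 5, 2, 1
Rank species: 2, 1, 4, 3, 5
d = rank(density) − rank(species): 1, 3, 1, -1, -4; Σd² = 28
ρ = 1 − 6Σd² / [n(n²−1)] = 1 − 6×28 / (5×24) = 1 − 168/120 ≈ -0.400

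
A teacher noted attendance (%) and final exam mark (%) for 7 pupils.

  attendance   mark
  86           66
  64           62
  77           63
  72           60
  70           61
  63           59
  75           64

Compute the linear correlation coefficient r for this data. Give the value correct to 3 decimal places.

n = 7, Σx = 507, Σy = 435, Σx² = 37099, Σy² = 27067, Σxy = 31602
nΣxy − ΣxΣy = 221214 − 220545 = 669
nΣx² − (Σx)² = 259693 − 257049 = 2644; nΣy² − (Σy)² = 189469 − 189225 = 244
r = 669 / √(2644 × 244) = 669 / 803.2036 ≈ 0.833

0.833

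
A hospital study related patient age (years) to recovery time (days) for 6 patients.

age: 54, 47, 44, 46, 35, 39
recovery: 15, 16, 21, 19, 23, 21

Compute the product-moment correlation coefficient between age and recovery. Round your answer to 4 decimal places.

-0.9206

n = 6, Σx = 265, Σy = 115, Σx² = 11923, Σy² = 2253, Σxy = 4984
nΣxy − ΣxΣy = 29904 − 30475 = -571
nΣx² − (Σx)² = 71538 − 70225 = 1313; nΣy² − (Σy)² = 13518 − 13225 = 293
r = -571 / √(1313 × 293) = -571 / 620.2491 ≈ -0.9206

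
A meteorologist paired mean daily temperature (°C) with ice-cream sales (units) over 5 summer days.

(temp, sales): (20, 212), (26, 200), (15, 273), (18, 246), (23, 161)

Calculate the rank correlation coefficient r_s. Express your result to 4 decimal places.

Rank temp: 3, 5, 1, 2, 4
Rank sales: 3, 2, 5, 4, 1
d = rank(temp) − rank(sales): 0, 3, -4, -2, 3; Σd² = 38
ρ = 1 − 6Σd² / [n(n²−1)] = 1 − 6×38 / (5×24) = 1 − 228/120 ≈ -0.9000

-0.9000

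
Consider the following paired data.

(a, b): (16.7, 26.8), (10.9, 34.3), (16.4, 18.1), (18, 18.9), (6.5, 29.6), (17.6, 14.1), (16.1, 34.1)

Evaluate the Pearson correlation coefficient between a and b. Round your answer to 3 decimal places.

-0.575

n = 7, Σa = 102.2, Σb = 175.9, Σa² = 1601.88, Σb² = 4817.33, Σab = 2448.04
nΣab − ΣaΣb = 17136.28 − 17976.98 = -840.7
nΣa² − (Σa)² = 11213.16 − 10444.84 = 768.32; nΣb² − (Σb)² = 33721.31 − 30940.81 = 2780.5
r = -840.7 / √(768.32 × 2780.5) = -840.7 / 1461.6134 ≈ -0.575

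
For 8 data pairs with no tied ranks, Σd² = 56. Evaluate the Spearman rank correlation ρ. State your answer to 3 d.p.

ρ = 1 − 6Σd² / [n(n²−1)] = 1 − 6×56 / (8×63)
  = 1 − 336/504 = 1 − 0.6667 ≈ 0.333

0.333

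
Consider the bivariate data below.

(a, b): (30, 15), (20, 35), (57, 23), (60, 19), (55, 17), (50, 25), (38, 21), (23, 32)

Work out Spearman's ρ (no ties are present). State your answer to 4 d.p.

-0.4762

Rank a: 3, 1, 7, 8, 6, 5, 4, 2
Rank b: 1, 8, 5, 3, 2, 6, 4, 7
d = rank(a) − rank(b): 2, -7, 2, 5, 4, -1, 0, -5; Σd² = 124
ρ = 1 − 6Σd² / [n(n²−1)] = 1 − 6×124 / (8×63) = 1 − 744/504 ≈ -0.4762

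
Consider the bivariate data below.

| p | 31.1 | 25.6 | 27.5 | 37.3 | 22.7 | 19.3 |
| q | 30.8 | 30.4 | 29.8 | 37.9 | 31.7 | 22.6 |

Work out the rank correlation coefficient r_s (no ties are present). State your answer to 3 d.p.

0.600

Rank p: 5, 3, 4, 6, 2, 1
Rank q: 4, 3, 2, 6, 5, 1
d = rank(p) − rank(q): 1, 0, 2, 0, -3, 0; Σd² = 14
ρ = 1 − 6Σd² / [n(n²−1)] = 1 − 6×14 / (6×35) = 1 − 84/210 ≈ 0.600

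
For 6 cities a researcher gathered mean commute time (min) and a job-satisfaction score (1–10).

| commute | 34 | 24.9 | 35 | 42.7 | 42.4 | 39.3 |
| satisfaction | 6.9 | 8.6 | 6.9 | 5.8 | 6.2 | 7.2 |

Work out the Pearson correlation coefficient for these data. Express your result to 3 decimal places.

-0.921

n = 6, Σx = 218.3, Σy = 41.6, Σx² = 8166.55, Σy² = 293.1, Σxy = 1483.74
nΣxy − ΣxΣy = 8902.44 − 9081.28 = -178.84
nΣx² − (Σx)² = 48999.3 − 47654.89 = 1344.41; nΣy² − (Σy)² = 1758.6 − 1730.56 = 28.04
r = -178.84 / √(1344.41 × 28.04) = -178.84 / 194.1578 ≈ -0.921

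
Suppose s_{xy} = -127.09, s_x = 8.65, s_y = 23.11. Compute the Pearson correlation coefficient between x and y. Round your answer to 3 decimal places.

-0.636

r = Cov(x,y) / (s_x · s_y) = -127.09 / (8.65 × 23.11)
  = -127.09 / 199.9015 ≈ -0.636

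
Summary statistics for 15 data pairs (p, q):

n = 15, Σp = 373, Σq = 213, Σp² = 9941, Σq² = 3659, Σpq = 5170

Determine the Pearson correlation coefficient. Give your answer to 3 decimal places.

r = (nΣpq − ΣpΣq) / √[(nΣp² − (Σp)²)(nΣq² − (Σq)²)]
Numerator: 15×5170 − 373×213 = -1899
Denominator: √[(149115 − 139129)(54885 − 45369)] = √[9986 × 9516] = 9748.1678
r = -1899 / 9748.1678 ≈ -0.195

-0.195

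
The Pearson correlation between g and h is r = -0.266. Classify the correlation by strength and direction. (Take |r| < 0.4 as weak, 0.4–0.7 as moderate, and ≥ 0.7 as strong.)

r = -0.266 < 0 so the relationship is negative.
|r| = 0.266, which falls in the weak range.

weak negative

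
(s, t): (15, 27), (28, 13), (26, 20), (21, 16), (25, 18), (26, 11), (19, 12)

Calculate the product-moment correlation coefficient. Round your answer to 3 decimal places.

-0.545

n = 7, Σs = 160, Σt = 117, Σs² = 3788, Σt² = 2143, Σst = 2589
nΣst − ΣsΣt = 18123 − 18720 = -597
nΣs² − (Σs)² = 26516 − 25600 = 916; nΣt² − (Σt)² = 15001 − 13689 = 1312
r = -597 / √(916 × 1312) = -597 / 1096.2627 ≈ -0.545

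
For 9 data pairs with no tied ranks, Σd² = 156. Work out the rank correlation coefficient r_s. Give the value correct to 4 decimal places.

-0.3000

ρ = 1 − 6Σd² / [n(n²−1)] = 1 − 6×156 / (9×80)
  = 1 − 936/720 = 1 − 1.30000 ≈ -0.3000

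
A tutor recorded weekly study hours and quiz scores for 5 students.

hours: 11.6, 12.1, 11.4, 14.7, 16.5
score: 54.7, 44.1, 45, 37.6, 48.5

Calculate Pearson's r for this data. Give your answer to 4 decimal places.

n = 5, Σx = 66.3, Σy = 229.9, Σx² = 899.27, Σy² = 10727.91, Σxy = 3034.1
nΣxy − ΣxΣy = 15170.5 − 15242.37 = -71.87
nΣx² − (Σx)² = 4496.35 − 4395.69 = 100.66; nΣy² − (Σy)² = 53639.55 − 52854.01 = 785.54
r = -71.87 / √(100.66 × 785.54) = -71.87 / 281.1983 ≈ -0.2556

-0.2556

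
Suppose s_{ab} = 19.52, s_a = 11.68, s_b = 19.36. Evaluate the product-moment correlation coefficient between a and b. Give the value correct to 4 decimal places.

0.0863

r = Cov(a,b) / (s_a · s_b) = 19.52 / (11.68 × 19.36)
  = 19.52 / 226.1248 ≈ 0.0863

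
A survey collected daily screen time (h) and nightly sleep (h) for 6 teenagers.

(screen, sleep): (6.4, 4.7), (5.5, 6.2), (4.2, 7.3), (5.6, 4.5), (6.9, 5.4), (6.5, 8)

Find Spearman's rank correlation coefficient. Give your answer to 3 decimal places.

Rank screen: 4, 2, 1, 3, 6, 5
Rank sleep: 2, 4, 5, 1, 3, 6
d = rank(screen) − rank(sleep): 2, -2, -4, 2, 3, -1; Σd² = 38
ρ = 1 − 6Σd² / [n(n²−1)] = 1 − 6×38 / (6×35) = 1 − 228/210 ≈ -0.086

-0.086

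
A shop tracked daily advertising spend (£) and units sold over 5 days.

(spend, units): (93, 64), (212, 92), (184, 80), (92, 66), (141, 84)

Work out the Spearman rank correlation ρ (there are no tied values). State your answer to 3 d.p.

Rank spend: 2, 5, 4, 1, 3
Rank units: 1, 5, 3, 2, 4
d = rank(spend) − rank(units): 1, 0, 1, -1, -1; Σd² = 4
ρ = 1 − 6Σd² / [n(n²−1)] = 1 − 6×4 / (5×24) = 1 − 24/120 ≈ 0.800

0.800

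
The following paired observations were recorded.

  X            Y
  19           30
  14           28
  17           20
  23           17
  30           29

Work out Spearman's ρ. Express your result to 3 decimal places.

Rank X: 3, 1, 2, 4, 5
Rank Y: 5, 3, 2, 1, 4
d = rank(X) − rank(Y): -2, -2, 0, 3, 1; Σd² = 18
ρ = 1 − 6Σd² / [n(n²−1)] = 1 − 6×18 / (5×24) = 1 − 108/120 ≈ 0.100

0.100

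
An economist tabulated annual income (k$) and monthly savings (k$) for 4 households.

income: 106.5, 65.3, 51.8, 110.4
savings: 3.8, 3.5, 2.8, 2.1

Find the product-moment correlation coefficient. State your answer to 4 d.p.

n = 4, Σx = 334, Σy = 12.2, Σx² = 30477.74, Σy² = 38.94, Σxy = 1010.13
nΣxy − ΣxΣy = 4040.52 − 4074.8 = -34.28
nΣx² − (Σx)² = 121910.96 − 111556 = 10354.96; nΣy² − (Σy)² = 155.76 − 148.84 = 6.92
r = -34.28 / √(10354.96 × 6.92) = -34.28 / 267.6870 ≈ -0.1281

-0.1281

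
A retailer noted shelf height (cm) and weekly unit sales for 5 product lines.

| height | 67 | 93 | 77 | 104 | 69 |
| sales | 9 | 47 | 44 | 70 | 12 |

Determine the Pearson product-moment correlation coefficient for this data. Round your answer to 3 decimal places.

0.939

n = 5, Σx = 410, Σy = 182, Σx² = 34644, Σy² = 9270, Σxy = 16470
nΣxy − ΣxΣy = 82350 − 74620 = 7730
nΣx² − (Σx)² = 173220 − 168100 = 5120; nΣy² − (Σy)² = 46350 − 33124 = 13226
r = 7730 / √(5120 × 13226) = 7730 / 8229.0413 ≈ 0.939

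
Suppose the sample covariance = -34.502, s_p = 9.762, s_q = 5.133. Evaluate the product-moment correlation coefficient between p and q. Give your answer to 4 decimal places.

-0.6885

r = Cov(p,q) / (s_p · s_q) = -34.502 / (9.762 × 5.133)
  = -34.502 / 50.1083 ≈ -0.6885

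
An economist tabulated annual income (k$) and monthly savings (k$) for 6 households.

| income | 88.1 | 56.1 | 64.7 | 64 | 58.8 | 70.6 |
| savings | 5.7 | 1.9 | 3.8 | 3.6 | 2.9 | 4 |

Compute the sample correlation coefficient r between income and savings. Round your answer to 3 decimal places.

n = 6, Σx = 402.3, Σy = 21.9, Σx² = 27632.71, Σy² = 87.91, Σxy = 1537.94
nΣxy − ΣxΣy = 9227.64 − 8810.37 = 417.27
nΣx² − (Σx)² = 165796.26 − 161845.29 = 3950.97; nΣy² − (Σy)² = 527.46 − 479.61 = 47.85
r = 417.27 / √(3950.97 × 47.85) = 417.27 / 434.8033 ≈ 0.960

0.960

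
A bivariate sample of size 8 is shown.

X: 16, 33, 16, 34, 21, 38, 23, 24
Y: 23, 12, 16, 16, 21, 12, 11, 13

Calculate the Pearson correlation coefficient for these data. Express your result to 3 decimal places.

n = 8, ΣX = 205, ΣY = 124, ΣX² = 5747, ΣY² = 2060, ΣXY = 3026
nΣXY − ΣXΣY = 24208 − 25420 = -1212
nΣX² − (ΣX)² = 45976 − 42025 = 3951; nΣY² − (ΣY)² = 16480 − 15376 = 1104
r = -1212 / √(3951 × 1104) = -1212 / 2088.5172 ≈ -0.580

-0.580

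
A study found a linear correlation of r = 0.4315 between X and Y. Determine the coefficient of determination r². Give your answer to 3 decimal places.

r² = (0.4315)² = 0.186

0.186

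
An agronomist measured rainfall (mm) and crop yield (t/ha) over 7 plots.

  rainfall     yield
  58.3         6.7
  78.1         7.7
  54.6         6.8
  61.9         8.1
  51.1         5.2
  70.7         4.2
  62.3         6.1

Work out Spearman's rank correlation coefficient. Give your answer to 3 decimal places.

Rank rainfall: 3, 7, 2, 4, 1, 6, 5
Rank yield: 4, 6, 5, 7, 2, 1, 3
d = rank(rainfall) − rank(yield): -1, 1, -3, -3, -1, 5, 2; Σd² = 50
ρ = 1 − 6Σd² / [n(n²−1)] = 1 − 6×50 / (7×48) = 1 − 300/336 ≈ 0.107

0.107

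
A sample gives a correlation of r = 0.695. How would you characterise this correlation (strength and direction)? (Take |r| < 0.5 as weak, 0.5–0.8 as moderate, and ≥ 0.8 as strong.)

r = 0.695 > 0 so the relationship is positive.
|r| = 0.695, which falls in the moderate range.

moderate positive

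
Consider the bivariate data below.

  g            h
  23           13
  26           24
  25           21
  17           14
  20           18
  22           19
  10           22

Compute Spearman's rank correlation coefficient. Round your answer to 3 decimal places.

0.250

Rank g: 5, 7, 6, 2, 3, 4, 1
Rank h: 1, 7, 5, 2, 3, 4, 6
d = rank(g) − rank(h): 4, 0, 1, 0, 0, 0, -5; Σd² = 42
ρ = 1 − 6Σd² / [n(n²−1)] = 1 − 6×42 / (7×48) = 1 − 252/336 ≈ 0.250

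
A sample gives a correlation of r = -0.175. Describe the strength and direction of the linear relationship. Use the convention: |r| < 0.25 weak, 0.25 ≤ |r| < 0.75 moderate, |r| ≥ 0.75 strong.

r = -0.175 < 0 so the relationship is negative.
|r| = 0.175, which falls in the weak range.

weak negative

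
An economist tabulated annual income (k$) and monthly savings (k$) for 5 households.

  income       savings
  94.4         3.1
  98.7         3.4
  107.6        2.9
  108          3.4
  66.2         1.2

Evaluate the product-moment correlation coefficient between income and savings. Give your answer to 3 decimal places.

0.909

n = 5, Σx = 474.9, Σy = 14, Σx² = 46277.25, Σy² = 42.58, Σxy = 1386.9
nΣxy − ΣxΣy = 6934.5 − 6648.6 = 285.9
nΣx² − (Σx)² = 231386.25 − 225530.01 = 5856.24; nΣy² − (Σy)² = 212.9 − 196 = 16.9
r = 285.9 / √(5856.24 × 16.9) = 285.9 / 314.5957 ≈ 0.909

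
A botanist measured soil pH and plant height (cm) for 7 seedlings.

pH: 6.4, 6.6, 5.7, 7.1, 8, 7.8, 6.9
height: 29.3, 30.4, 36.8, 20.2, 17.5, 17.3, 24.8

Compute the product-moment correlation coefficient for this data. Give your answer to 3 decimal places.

n = 7, Σx = 48.5, Σy = 176.3, Σx² = 339.87, Σy² = 4765.51, Σxy = 1187.4
nΣxy − ΣxΣy = 8311.8 − 8550.55 = -238.75
nΣx² − (Σx)² = 2379.09 − 2352.25 = 26.84; nΣy² − (Σy)² = 33358.57 − 31081.69 = 2276.88
r = -238.75 / √(26.84 × 2276.88) = -238.75 / 247.2073 ≈ -0.966

-0.966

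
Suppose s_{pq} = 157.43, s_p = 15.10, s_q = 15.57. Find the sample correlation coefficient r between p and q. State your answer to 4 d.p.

r = Cov(p,q) / (s_p · s_q) = 157.43 / (15.10 × 15.57)
  = 157.43 / 235.1070 ≈ 0.6696

0.6696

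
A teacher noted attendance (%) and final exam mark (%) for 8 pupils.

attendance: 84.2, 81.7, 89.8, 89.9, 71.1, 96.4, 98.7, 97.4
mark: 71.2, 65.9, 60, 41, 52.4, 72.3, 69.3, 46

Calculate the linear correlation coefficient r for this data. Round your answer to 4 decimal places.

n = 8, Σx = 709.2, Σy = 478.1, Σx² = 63487.2, Σy² = 29584.79, Σxy = 42468.64
nΣxy − ΣxΣy = 339749.12 − 339068.52 = 680.6
nΣx² − (Σx)² = 507897.6 − 502964.64 = 4932.96; nΣy² − (Σy)² = 236678.32 − 228579.61 = 8098.71
r = 680.6 / √(4932.96 × 8098.71) = 680.6 / 6320.6497 ≈ 0.1077

0.1077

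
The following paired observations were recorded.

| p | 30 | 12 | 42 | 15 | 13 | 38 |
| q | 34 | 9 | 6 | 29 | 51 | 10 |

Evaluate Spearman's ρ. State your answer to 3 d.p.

Rank p: 4, 1, 6, 3, 2, 5
Rank q: 5, 2, 1, 4, 6, 3
d = rank(p) − rank(q): -1, -1, 5, -1, -4, 2; Σd² = 48
ρ = 1 − 6Σd² / [n(n²−1)] = 1 − 6×48 / (6×35) = 1 − 288/210 ≈ -0.371

-0.371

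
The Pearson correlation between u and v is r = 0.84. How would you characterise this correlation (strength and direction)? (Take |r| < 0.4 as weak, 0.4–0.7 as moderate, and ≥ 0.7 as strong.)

r = 0.84 > 0 so the relationship is positive.
|r| = 0.84, which falls in the strong range.

strong positive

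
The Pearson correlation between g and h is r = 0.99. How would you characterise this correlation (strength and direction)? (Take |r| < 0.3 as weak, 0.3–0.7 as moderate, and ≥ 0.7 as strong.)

strong positive

r = 0.99 > 0 so the relationship is positive.
|r| = 0.99, which falls in the strong range.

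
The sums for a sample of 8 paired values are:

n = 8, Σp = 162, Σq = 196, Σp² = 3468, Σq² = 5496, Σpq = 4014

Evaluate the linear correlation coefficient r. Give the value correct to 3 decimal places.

0.125

r = (nΣpq − ΣpΣq) / √[(nΣp² − (Σp)²)(nΣq² − (Σq)²)]
Numerator: 8×4014 − 162×196 = 360
Denominator: √[(27744 − 26244)(43968 − 38416)] = √[1500 × 5552] = 2885.8274
r = 360 / 2885.8274 ≈ 0.125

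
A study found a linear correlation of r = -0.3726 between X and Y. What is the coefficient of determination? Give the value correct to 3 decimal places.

r² = (-0.3726)² = 0.139

0.139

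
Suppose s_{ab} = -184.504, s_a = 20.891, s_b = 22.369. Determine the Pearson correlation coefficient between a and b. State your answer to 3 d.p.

-0.395

r = Cov(a,b) / (s_a · s_b) = -184.504 / (20.891 × 22.369)
  = -184.504 / 467.3108 ≈ -0.395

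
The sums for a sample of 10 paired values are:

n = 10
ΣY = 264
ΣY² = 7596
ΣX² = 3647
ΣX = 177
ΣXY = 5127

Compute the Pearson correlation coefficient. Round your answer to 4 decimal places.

0.8004

r = (nΣXY − ΣXΣY) / √[(nΣX² − (ΣX)²)(nΣY² − (ΣY)²)]
Numerator: 10×5127 − 177×264 = 4542
Denominator: √[(36470 − 31329)(75960 − 69696)] = √[5141 × 6264] = 5674.7885
r = 4542 / 5674.7885 ≈ 0.8004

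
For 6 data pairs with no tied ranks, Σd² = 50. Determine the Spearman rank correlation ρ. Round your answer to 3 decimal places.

-0.429

ρ = 1 − 6Σd² / [n(n²−1)] = 1 − 6×50 / (6×35)
  = 1 − 300/210 = 1 − 1.4286 ≈ -0.429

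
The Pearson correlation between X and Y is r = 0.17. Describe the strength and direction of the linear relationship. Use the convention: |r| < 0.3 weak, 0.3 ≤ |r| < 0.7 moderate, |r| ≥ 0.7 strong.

r = 0.17 > 0 so the relationship is positive.
|r| = 0.17, which falls in the weak range.

weak positive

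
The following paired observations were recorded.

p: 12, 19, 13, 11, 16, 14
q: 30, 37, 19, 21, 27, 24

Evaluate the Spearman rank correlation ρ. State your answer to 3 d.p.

0.543

Rank p: 2, 6, 3, 1, 5, 4
Rank q: 5, 6, 1, 2, 4, 3
d = rank(p) − rank(q): -3, 0, 2, -1, 1, 1; Σd² = 16
ρ = 1 − 6Σd² / [n(n²−1)] = 1 − 6×16 / (6×35) = 1 − 96/210 ≈ 0.543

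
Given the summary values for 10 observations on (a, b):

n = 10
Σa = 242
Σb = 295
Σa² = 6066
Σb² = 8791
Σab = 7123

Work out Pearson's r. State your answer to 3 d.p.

r = (nΣab − ΣaΣb) / √[(nΣa² − (Σa)²)(nΣb² − (Σb)²)]
Numerator: 10×7123 − 242×295 = -160
Denominator: √[(60660 − 58564)(87910 − 87025)] = √[2096 × 885] = 1361.9692
r = -160 / 1361.9692 ≈ -0.117

-0.117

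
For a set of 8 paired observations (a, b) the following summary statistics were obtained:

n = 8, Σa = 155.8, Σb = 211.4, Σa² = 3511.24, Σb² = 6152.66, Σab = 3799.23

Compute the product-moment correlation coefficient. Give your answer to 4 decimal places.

-0.6114

r = (nΣab − ΣaΣb) / √[(nΣa² − (Σa)²)(nΣb² − (Σb)²)]
Numerator: 8×3799.23 − 155.8×211.4 = -2542.28
Denominator: √[(28089.92 − 24273.64)(49221.28 − 44689.96)] = √[3816.28 × 4531.32] = 4158.4596
r = -2542.28 / 4158.4596 ≈ -0.6114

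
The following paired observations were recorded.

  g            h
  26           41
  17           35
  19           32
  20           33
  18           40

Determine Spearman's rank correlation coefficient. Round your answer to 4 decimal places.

0.2000

Rank g: 5, 1, 3, 4, 2
Rank h: 5, 3, 1, 2, 4
d = rank(g) − rank(h): 0, -2, 2, 2, -2; Σd² = 16
ρ = 1 − 6Σd² / [n(n²−1)] = 1 − 6×16 / (5×24) = 1 − 96/120 ≈ 0.2000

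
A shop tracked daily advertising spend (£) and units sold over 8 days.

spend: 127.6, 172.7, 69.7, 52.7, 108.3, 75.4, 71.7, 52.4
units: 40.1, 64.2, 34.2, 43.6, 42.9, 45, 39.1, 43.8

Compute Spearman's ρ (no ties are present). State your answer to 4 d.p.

Rank spend: 7, 8, 3, 2, 6, 5, 4, 1
Rank units: 3, 8, 1, 5, 4, 7, 2, 6
d = rank(spend) − rank(units): 4, 0, 2, -3, 2, -2, 2, -5; Σd² = 66
ρ = 1 − 6Σd² / [n(n²−1)] = 1 − 6×66 / (8×63) = 1 − 396/504 ≈ 0.2143

0.2143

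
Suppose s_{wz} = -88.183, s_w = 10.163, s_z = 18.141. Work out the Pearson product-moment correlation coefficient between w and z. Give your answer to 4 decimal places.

-0.4783

r = Cov(w,z) / (s_w · s_z) = -88.183 / (10.163 × 18.141)
  = -88.183 / 184.3670 ≈ -0.4783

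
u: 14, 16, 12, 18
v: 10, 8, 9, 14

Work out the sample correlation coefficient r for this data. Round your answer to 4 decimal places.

n = 4, Σu = 60, Σv = 41, Σu² = 920, Σv² = 441, Σuv = 628
nΣuv − ΣuΣv = 2512 − 2460 = 52
nΣu² − (Σu)² = 3680 − 3600 = 80; nΣv² − (Σv)² = 1764 − 1681 = 83
r = 52 / √(80 × 83) = 52 / 81.4862 ≈ 0.6381

0.6381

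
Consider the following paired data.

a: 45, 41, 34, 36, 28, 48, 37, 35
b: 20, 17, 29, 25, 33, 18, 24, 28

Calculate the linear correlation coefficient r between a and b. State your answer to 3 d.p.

n = 8, Σa = 304, Σb = 194, Σa² = 11840, Σb² = 4928, Σab = 7139
nΣab − ΣaΣb = 57112 − 58976 = -1864
nΣa² − (Σa)² = 94720 − 92416 = 2304; nΣb² − (Σb)² = 39424 − 37636 = 1788
r = -1864 / √(2304 × 1788) = -1864 / 2029.6680 ≈ -0.918

-0.918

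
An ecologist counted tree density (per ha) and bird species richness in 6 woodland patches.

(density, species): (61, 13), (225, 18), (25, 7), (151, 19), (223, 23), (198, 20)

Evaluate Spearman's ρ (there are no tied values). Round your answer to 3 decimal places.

Rank density: 2, 6, 1, 3, 5, 4
Rank species: 2, 3, 1, 4, 6, 5
d = rank(density) − rank(species): 0, 3, 0, -1, -1, -1; Σd² = 12
ρ = 1 − 6Σd² / [n(n²−1)] = 1 − 6×12 / (6×35) = 1 − 72/210 ≈ 0.657

0.657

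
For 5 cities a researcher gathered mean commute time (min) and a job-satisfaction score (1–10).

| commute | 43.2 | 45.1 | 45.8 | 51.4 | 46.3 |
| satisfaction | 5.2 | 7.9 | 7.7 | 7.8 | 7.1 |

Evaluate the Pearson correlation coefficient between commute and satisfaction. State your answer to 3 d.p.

0.594

n = 5, Σx = 231.8, Σy = 35.7, Σx² = 10783.54, Σy² = 259.99, Σxy = 1663.24
nΣxy − ΣxΣy = 8316.2 − 8275.26 = 40.94
nΣx² − (Σx)² = 53917.7 − 53731.24 = 186.46; nΣy² − (Σy)² = 1299.95 − 1274.49 = 25.46
r = 40.94 / √(186.46 × 25.46) = 40.94 / 68.9004 ≈ 0.594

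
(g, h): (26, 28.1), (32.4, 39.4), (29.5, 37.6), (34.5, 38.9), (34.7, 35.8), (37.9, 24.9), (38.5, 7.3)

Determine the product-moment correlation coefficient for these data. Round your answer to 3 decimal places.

-0.471

n = 7, Σg = 233.5, Σh = 212, Σg² = 7909.01, Σh² = 7223.88, Σgh = 6925.43
nΣgh − ΣgΣh = 48478.01 − 49502 = -1023.99
nΣg² − (Σg)² = 55363.07 − 54522.25 = 840.82; nΣh² − (Σh)² = 50567.16 − 44944 = 5623.16
r = -1023.99 / √(840.82 × 5623.16) = -1023.99 / 2174.4115 ≈ -0.471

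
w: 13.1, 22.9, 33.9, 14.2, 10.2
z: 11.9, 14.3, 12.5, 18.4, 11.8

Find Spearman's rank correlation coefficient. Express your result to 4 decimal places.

0.6000

Rank w: 2, 4, 5, 3, 1
Rank z: 2, 4, 3, 5, 1
d = rank(w) − rank(z): 0, 0, 2, -2, 0; Σd² = 8
ρ = 1 − 6Σd² / [n(n²−1)] = 1 − 6×8 / (5×24) = 1 − 48/120 ≈ 0.6000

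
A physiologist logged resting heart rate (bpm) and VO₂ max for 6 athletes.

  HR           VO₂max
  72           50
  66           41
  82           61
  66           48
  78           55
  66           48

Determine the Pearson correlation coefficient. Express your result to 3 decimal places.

n = 6, Σx = 430, Σy = 303, Σx² = 31060, Σy² = 15535, Σxy = 21934
nΣxy − ΣxΣy = 131604 − 130290 = 1314
nΣx² − (Σx)² = 186360 − 184900 = 1460; nΣy² − (Σy)² = 93210 − 91809 = 1401
r = 1314 / √(1460 × 1401) = 1314 / 1430.1958 ≈ 0.919

0.919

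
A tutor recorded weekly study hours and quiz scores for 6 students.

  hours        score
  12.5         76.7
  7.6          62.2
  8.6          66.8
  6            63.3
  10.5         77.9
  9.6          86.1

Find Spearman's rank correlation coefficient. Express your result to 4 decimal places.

Rank hours: 6, 2, 3, 1, 5, 4
Rank score: 4, 1, 3, 2, 5, 6
d = rank(hours) − rank(score): 2, 1, 0, -1, 0, -2; Σd² = 10
ρ = 1 − 6Σd² / [n(n²−1)] = 1 − 6×10 / (6×35) = 1 − 60/210 ≈ 0.7143

0.7143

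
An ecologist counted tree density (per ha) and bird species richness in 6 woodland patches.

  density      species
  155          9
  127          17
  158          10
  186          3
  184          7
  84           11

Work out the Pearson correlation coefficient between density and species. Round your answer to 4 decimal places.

n = 6, Σx = 894, Σy = 57, Σx² = 140626, Σy² = 649, Σxy = 7904
nΣxy − ΣxΣy = 47424 − 50958 = -3534
nΣx² − (Σx)² = 843756 − 799236 = 44520; nΣy² − (Σy)² = 3894 − 3249 = 645
r = -3534 / √(44520 × 645) = -3534 / 5358.6752 ≈ -0.6595

-0.6595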